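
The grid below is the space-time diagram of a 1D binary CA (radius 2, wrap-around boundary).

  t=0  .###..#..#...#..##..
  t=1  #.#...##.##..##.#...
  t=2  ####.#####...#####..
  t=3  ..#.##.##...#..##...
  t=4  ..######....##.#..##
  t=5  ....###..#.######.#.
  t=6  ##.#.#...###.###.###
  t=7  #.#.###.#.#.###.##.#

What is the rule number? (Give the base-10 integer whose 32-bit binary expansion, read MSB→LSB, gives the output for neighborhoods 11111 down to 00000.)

  ##### -> #   bit 31 = 1  t=2,i=7
  ####. -> #   bit 30 = 1  t=2,i=2
  ###.# -> .   bit 29 = 0  t=2,i=3
  ###.. -> .   bit 28 = 0  t=0,i=3
  ##.## -> #   bit 27 = 1  t=1,i=8
  ##.#. -> #   bit 26 = 1  t=1,i=15
  ##..# -> .   bit 25 = 0  t=0,i=4
  ##... -> .   bit 24 = 0  t=0,i=18
  #.### -> #   bit 23 = 1  t=2,i=5
  #.##. -> #   bit 22 = 1  t=1,i=9
  #.#.# -> .   bit 21 = 0  t=6,i=3
  #.#.. -> #   bit 20 = 1  t=1,i=2
  #..## -> .   bit 19 = 0  t=0,i=15
  #..#. -> .   bit 18 = 0  t=0,i=5
  #...# -> .   bit 17 = 0  t=0,i=11
  #.... -> #   bit 16 = 1  t=3,i=18
  .#### -> .   bit 15 = 0  t=2,i=1
  .###. -> #   bit 14 = 1  t=0,i=2
  .##.# -> #   bit 13 = 1  t=1,i=7
  .##.. -> .   bit 12 = 0  t=0,i=17
  .#.## -> #   bit 11 = 1  t=3,i=3
  .#.#. -> #   bit 10 = 1  t=1,i=1
  .#..# -> #   bit 9 = 1  t=0,i=7
  .#... -> #   bit 8 = 1  t=0,i=10
  ..### -> .   bit 7 = 0  t=0,i=1
  ..##. -> #   bit 6 = 1  t=0,i=16
  ..#.# -> #   bit 5 = 1  t=1,i=0
  ..#.. -> #   bit 4 = 1  t=0,i=6
  ...## -> #   bit 3 = 1  t=0,i=0
  ...#. -> .   bit 2 = 0  t=0,i=12
  ....# -> .   bit 1 = 0  t=3,i=0
  ..... -> #   bit 0 = 1  t=3,i=19
  bits 11001100110100010110111101111001 = 3436277625

3436277625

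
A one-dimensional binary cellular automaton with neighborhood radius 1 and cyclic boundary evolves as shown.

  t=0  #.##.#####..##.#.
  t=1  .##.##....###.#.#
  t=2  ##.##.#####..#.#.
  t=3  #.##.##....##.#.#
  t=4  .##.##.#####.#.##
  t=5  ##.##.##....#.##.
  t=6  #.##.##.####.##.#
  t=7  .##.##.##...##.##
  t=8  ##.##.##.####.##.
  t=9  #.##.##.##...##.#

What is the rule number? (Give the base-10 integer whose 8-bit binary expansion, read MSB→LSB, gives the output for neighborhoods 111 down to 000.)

  [7] ### => .  t=0,i=6
  [6] ##. => .  t=0,i=3
  [5] #.# => #  t=0,i=1
  [4] #.. => #  t=0,i=10
  [3] .## => #  t=0,i=2
  [2] .#. => .  t=0,i=0
  [1] ..# => #  t=0,i=11
  [0] ... => #  t=1,i=7
  bits 00111011 = 59

59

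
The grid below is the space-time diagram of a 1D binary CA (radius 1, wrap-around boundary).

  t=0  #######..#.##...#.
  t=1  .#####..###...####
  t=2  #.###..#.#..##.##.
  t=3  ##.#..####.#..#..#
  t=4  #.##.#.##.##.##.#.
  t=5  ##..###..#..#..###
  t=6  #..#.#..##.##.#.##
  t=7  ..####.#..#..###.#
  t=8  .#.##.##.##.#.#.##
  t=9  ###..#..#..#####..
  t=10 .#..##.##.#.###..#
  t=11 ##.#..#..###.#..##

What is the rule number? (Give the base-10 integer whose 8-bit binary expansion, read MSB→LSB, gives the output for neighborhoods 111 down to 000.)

  nb ###: next=#  (t=0,i=1, bit7=1)
  nb ##.: next=.  (t=0,i=6, bit6=0)
  nb #.#: next=#  (t=0,i=10, bit5=1)
  nb #..: next=.  (t=0,i=7, bit4=0)
  nb .##: next=.  (t=0,i=0, bit3=0)
  nb .#.: next=#  (t=0,i=9, bit2=1)
  nb ..#: next=#  (t=0,i=8, bit1=1)
  nb ...: next=#  (t=0,i=14, bit0=1)
  bits 10100111 = 167

167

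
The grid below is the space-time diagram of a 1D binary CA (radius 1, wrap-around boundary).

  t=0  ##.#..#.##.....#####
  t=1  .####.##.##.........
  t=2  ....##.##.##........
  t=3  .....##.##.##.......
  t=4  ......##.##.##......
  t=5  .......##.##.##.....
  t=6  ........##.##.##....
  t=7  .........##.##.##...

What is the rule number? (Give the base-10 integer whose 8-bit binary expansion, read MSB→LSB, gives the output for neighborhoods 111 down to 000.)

  ###|.  b7=0 t=0,i=0
  ##.|#  b6=1 t=0,i=1
  #.#|#  b5=1 t=0,i=2
  #..|#  b4=1 t=0,i=4
  .##|.  b3=0 t=0,i=8
  .#.|#  b2=1 t=0,i=3
  ..#|.  b1=0 t=0,i=5
  ...|.  b0=0 t=0,i=11
  bits 01110100 = 116

116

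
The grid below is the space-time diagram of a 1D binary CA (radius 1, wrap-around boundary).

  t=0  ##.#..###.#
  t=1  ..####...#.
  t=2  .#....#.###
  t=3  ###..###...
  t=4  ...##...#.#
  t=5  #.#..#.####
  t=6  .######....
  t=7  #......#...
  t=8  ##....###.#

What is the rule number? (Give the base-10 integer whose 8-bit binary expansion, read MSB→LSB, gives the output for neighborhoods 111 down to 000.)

54

  [7] ### => .  t=0,i=0
  [6] ##. => .  t=0,i=1
  [5] #.# => #  t=0,i=2
  [4] #.. => #  t=0,i=4
  [3] .## => .  t=0,i=6
  [2] .#. => #  t=0,i=3
  [1] ..# => #  t=0,i=5
  [0] ... => .  t=1,i=0
  bits 00110110 = 54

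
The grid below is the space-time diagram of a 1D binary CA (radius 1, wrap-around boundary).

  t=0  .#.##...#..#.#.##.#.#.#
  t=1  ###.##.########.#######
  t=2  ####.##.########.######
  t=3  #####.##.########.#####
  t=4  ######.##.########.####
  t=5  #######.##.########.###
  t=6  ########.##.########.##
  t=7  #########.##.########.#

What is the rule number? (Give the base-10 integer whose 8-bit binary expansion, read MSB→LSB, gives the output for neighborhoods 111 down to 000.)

  nb ###: next=#  (t=1,i=0, bit7=1)
  nb ##.: next=#  (t=0,i=4, bit6=1)
  nb #.#: next=#  (t=0,i=0, bit5=1)
  nb #..: next=#  (t=0,i=5, bit4=1)
  nb .##: next=.  (t=0,i=3, bit3=0)
  nb .#.: next=#  (t=0,i=1, bit2=1)
  nb ..#: next=#  (t=0,i=7, bit1=1)
  nb ...: next=.  (t=0,i=6, bit0=0)
  bits 11110110 = 246

246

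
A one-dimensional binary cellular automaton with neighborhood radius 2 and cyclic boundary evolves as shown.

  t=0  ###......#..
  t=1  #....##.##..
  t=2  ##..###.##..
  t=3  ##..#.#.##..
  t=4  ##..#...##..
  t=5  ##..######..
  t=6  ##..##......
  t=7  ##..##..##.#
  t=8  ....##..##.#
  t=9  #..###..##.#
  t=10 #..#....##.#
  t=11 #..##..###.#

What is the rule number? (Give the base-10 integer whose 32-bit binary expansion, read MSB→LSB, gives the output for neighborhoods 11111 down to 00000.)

  nb #####: next=.  (t=5,i=6, bit31=0)
  nb ####.: next=.  (t=5,i=8, bit30=0)
  nb ###.#: next=#  (t=2,i=6, bit29=1)
  nb ###..: next=.  (t=0,i=2, bit28=0)
  nb ##.##: next=.  (t=1,i=7, bit27=0)
  nb ##.#.: next=.  (t=8,i=10, bit26=0)
  nb ##..#: next=.  (t=1,i=10, bit25=0)
  nb ##...: next=.  (t=0,i=3, bit24=0)
  nb #.###: next=#  (t=7,i=11, bit23=1)
  nb #.##.: next=#  (t=1,i=8, bit22=1)
  nb #.#.#: next=.  (t=3,i=6, bit21=0)
  nb #.#..: next=#  (t=8,i=11, bit20=1)
  nb #..##: next=.  (t=0,i=11, bit19=0)
  nb #..#.: next=.  (t=1,i=11, bit18=0)
  nb #...#: next=#  (t=4,i=6, bit17=1)
  nb #....: next=.  (t=0,i=4, bit16=0)
  nb .####: next=#  (t=5,i=5, bit15=1)
  nb .###.: next=.  (t=0,i=1, bit14=0)
  nb .##.#: next=#  (t=1,i=6, bit13=1)
  nb .##..: next=#  (t=1,i=9, bit12=1)
  nb .#.##: next=.  (t=3,i=7, bit11=0)
  nb .#.#.: next=.  (t=3,i=5, bit10=0)
  nb .#..#: next=.  (t=0,i=10, bit9=0)
  nb .#...: next=#  (t=1,i=1, bit8=1)
  nb ..###: next=#  (t=0,i=0, bit7=1)
  nb ..##.: next=#  (t=1,i=5, bit6=1)
  nb ..#.#: next=#  (t=3,i=4, bit5=1)
  nb ..#..: next=#  (t=0,i=9, bit4=1)
  nb ...##: next=#  (t=1,i=4, bit3=1)
  nb ...#.: next=#  (t=0,i=8, bit2=1)
  nb ....#: next=.  (t=0,i=7, bit1=0)
  nb .....: next=#  (t=0,i=5, bit0=1)
  bits 00100000110100101011000111111101 = 550679037

550679037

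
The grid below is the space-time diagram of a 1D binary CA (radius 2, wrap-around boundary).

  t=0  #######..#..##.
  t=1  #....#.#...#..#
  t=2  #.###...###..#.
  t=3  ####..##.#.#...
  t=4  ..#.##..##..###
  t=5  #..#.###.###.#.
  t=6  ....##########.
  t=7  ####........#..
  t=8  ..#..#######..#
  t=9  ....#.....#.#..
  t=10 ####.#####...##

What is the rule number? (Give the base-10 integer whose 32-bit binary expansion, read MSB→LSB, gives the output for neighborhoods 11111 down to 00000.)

  [31] ##### => .  t=0,i=2
  [30] ####. => #  t=0,i=5
  [29] ###.# => #  t=5,i=7
  [28] ###.. => .  t=0,i=6
  [27] ##.## => #  t=0,i=14
  [26] ##.#. => #  t=3,i=8
  [25] ##..# => #  t=0,i=7
  [24] ##... => .  t=1,i=1
  [23] #.### => #  t=0,i=0
  [22] #.##. => .  t=4,i=4
  [21] #.#.# => #  t=2,i=0
  [20] #.#.. => .  t=1,i=7
  [19] #..## => #  t=0,i=11
  [18] #..#. => .  t=0,i=8
  [17] #...# => #  t=1,i=9
  [16] #.... => #  t=1,i=2
  [15] .#### => .  t=0,i=1
  [14] .###. => #  t=2,i=3
  [13] .##.# => .  t=0,i=13
  [12] .##.. => #  t=1,i=0
  [11] .#.## => #  t=2,i=1
  [10] .#.#. => .  t=1,i=6
  [9] .#..# => .  t=0,i=10
  [8] .#... => #  t=1,i=8
  [7] ..### => .  t=2,i=8
  [6] ..##. => .  t=0,i=12
  [5] ..#.# => .  t=1,i=5
  [4] ..#.. => .  t=0,i=9
  [3] ...## => #  t=2,i=7
  [2] ...#. => #  t=1,i=4
  [1] ....# => #  t=1,i=3
  [0] ..... => #  t=6,i=1
  bits 01101110101010110101100100001111 = 1856723215

1856723215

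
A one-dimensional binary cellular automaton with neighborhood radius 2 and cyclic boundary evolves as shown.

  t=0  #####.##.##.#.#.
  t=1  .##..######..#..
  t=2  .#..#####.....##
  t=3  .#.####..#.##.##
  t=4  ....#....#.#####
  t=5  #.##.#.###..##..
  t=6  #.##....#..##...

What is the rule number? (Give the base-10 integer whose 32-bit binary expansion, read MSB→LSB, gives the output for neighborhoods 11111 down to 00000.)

2304435687

  nb #####: next=#  (t=0,i=2, bit31=1)
  nb ####.: next=.  (t=0,i=3, bit30=0)
  nb ###.#: next=.  (t=0,i=4, bit29=0)
  nb ###..: next=.  (t=1,i=10, bit28=0)
  nb ##.##: next=#  (t=0,i=5, bit27=1)
  nb ##.#.: next=.  (t=0,i=11, bit26=0)
  nb ##..#: next=.  (t=1,i=3, bit25=0)
  nb ##...: next=#  (t=2,i=9, bit24=1)
  nb #.###: next=.  (t=0,i=0, bit23=0)
  nb #.##.: next=#  (t=0,i=6, bit22=1)
  nb #.#.#: next=.  (t=0,i=12, bit21=0)
  nb #.#..: next=#  (t=2,i=1, bit20=1)
  nb #..##: next=#  (t=1,i=4, bit19=1)
  nb #..#.: next=.  (t=1,i=12, bit18=0)
  nb #...#: next=#  (t=1,i=15, bit17=1)
  nb #....: next=.  (t=2,i=10, bit16=0)
  nb .####: next=#  (t=0,i=1, bit15=1)
  nb .###.: next=#  (t=5,i=8, bit14=1)
  nb .##.#: next=#  (t=0,i=7, bit13=1)
  nb .##..: next=.  (t=1,i=2, bit12=0)
  nb .#.##: next=.  (t=0,i=15, bit11=0)
  nb .#.#.: next=#  (t=0,i=13, bit10=1)
  nb .#..#: next=.  (t=2,i=2, bit9=0)
  nb .#...: next=#  (t=1,i=14, bit8=1)
  nb ..###: next=#  (t=1,i=5, bit7=1)
  nb ..##.: next=#  (t=1,i=1, bit6=1)
  nb ..#.#: next=#  (t=3,i=9, bit5=1)
  nb ..#..: next=.  (t=1,i=13, bit4=0)
  nb ...##: next=.  (t=1,i=0, bit3=0)
  nb ...#.: next=#  (t=4,i=3, bit2=1)
  nb ....#: next=#  (t=2,i=12, bit1=1)
  nb .....: next=#  (t=2,i=11, bit0=1)
  bits 10001001010110101110010111100111 = 2304435687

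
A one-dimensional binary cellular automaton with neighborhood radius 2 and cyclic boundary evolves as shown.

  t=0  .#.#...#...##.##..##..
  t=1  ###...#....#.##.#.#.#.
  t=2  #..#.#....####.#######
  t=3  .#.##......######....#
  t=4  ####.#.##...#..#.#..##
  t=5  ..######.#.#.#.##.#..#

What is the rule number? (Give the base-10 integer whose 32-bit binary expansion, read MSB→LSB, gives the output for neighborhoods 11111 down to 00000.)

1876987493

  ##### -> .   bit 31 = 0  t=2,i=17
  ####. -> #   bit 30 = 1  t=2,i=12
  ###.# -> #   bit 29 = 1  t=2,i=13
  ###.. -> .   bit 28 = 0  t=1,i=2
  ##.## -> #   bit 27 = 1  t=0,i=13
  ##.#. -> #   bit 26 = 1  t=1,i=15
  ##..# -> #   bit 25 = 1  t=0,i=16
  ##... -> #   bit 24 = 1  t=0,i=20
  #.### -> #   bit 23 = 1  t=1,i=0
  #.##. -> #   bit 22 = 1  t=0,i=14
  #.#.# -> #   bit 21 = 1  t=1,i=16
  #.#.. -> .   bit 20 = 0  t=0,i=3
  #..## -> .   bit 19 = 0  t=0,i=17
  #..#. -> .   bit 18 = 0  t=2,i=2
  #...# -> .   bit 17 = 0  t=0,i=5
  #.... -> .   bit 16 = 0  t=1,i=8
  .#### -> #   bit 15 = 1  t=2,i=11
  .###. -> .   bit 14 = 0  t=1,i=1
  .##.# -> .   bit 13 = 0  t=0,i=12
  .##.. -> .   bit 12 = 0  t=0,i=15
  .#.## -> #   bit 11 = 1  t=1,i=12
  .#.#. -> #   bit 10 = 1  t=0,i=2
  .#..# -> #   bit 9 = 1  t=4,i=13
  .#... -> .   bit 8 = 0  t=0,i=4
  ..### -> .   bit 7 = 0  t=2,i=10
  ..##. -> #   bit 6 = 1  t=0,i=11
  ..#.# -> #   bit 5 = 1  t=0,i=1
  ..#.. -> .   bit 4 = 0  t=0,i=7
  ...## -> .   bit 3 = 0  t=0,i=10
  ...#. -> #   bit 2 = 1  t=0,i=0
  ....# -> .   bit 1 = 0  t=1,i=9
  ..... -> #   bit 0 = 1  t=3,i=7
  bits 01101111111000001000111001100101 = 1876987493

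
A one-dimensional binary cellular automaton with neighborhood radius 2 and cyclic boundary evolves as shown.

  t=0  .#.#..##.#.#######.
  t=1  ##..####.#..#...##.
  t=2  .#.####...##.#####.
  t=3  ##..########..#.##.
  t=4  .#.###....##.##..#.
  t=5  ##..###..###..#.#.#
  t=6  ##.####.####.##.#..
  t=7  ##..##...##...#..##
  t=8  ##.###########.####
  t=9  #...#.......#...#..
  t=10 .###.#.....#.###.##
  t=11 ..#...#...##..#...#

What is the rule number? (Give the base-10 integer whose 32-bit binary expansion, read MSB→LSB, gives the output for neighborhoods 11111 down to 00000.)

  ##### -> .   bit 31 = 0  t=0,i=13
  ####. -> #   bit 30 = 1  t=0,i=16
  ###.# -> .   bit 29 = 0  t=1,i=7
  ###.. -> #   bit 28 = 1  t=0,i=17
  ##.## -> .   bit 27 = 0  t=1,i=18
  ##.#. -> .   bit 26 = 0  t=0,i=8
  ##..# -> .   bit 25 = 0  t=0,i=18
  ##... -> #   bit 24 = 1  t=2,i=7
  #.### -> .   bit 23 = 0  t=0,i=11
  #.##. -> .   bit 22 = 0  t=1,i=0
  #.#.# -> #   bit 21 = 1  t=0,i=9
  #.#.. -> .   bit 20 = 0  t=0,i=3
  #..## -> #   bit 19 = 1  t=0,i=5
  #..#. -> #   bit 18 = 1  t=0,i=0
  #...# -> #   bit 17 = 1  t=1,i=14
  #.... -> .   bit 16 = 0  t=4,i=7
  .#### -> #   bit 15 = 1  t=0,i=12
  .###. -> #   bit 14 = 1  t=4,i=4
  .##.# -> #   bit 13 = 1  t=0,i=7
  .##.. -> #   bit 12 = 1  t=1,i=1
  .#.## -> .   bit 11 = 0  t=0,i=10
  .#.#. -> .   bit 10 = 0  t=0,i=2
  .#..# -> #   bit 9 = 1  t=0,i=4
  .#... -> #   bit 8 = 1  t=1,i=13
  ..### -> #   bit 7 = 1  t=1,i=4
  ..##. -> #   bit 6 = 1  t=0,i=6
  ..#.# -> #   bit 5 = 1  t=0,i=1
  ..#.. -> .   bit 4 = 0  t=1,i=12
  ...## -> #   bit 3 = 1  t=1,i=15
  ...#. -> #   bit 2 = 1  t=7,i=13
  ....# -> .   bit 1 = 0  t=4,i=8
  ..... -> .   bit 0 = 0  t=9,i=7
  bits 01010001001011101111001111101100 = 1362031596

1362031596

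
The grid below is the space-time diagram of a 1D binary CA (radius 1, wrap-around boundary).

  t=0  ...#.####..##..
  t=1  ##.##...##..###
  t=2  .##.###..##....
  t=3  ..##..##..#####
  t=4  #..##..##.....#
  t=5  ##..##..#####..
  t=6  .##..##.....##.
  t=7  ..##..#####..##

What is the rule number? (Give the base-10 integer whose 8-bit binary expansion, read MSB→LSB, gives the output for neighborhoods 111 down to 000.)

117

  [7] ### => .  t=0,i=6
  [6] ##. => #  t=0,i=8
  [5] #.# => #  t=0,i=4
  [4] #.. => #  t=0,i=9
  [3] .## => .  t=0,i=5
  [2] .#. => #  t=0,i=3
  [1] ..# => .  t=0,i=2
  [0] ... => #  t=0,i=0
  bits 01110101 = 117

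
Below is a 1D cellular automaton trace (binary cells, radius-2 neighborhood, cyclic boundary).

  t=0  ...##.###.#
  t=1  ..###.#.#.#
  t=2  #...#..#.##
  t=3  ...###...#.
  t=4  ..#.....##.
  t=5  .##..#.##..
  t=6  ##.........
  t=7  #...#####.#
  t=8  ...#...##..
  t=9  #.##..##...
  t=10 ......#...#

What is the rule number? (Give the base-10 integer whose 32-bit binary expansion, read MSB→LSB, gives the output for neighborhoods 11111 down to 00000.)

  [31] ##### => .  t=7,i=6
  [30] ####. => #  t=7,i=7
  [29] ###.# => #  t=0,i=8
  [28] ###.. => .  t=2,i=0
  [27] ##.## => .  t=0,i=5
  [26] ##.#. => .  t=0,i=9
  [25] ##..# => .  t=5,i=3
  [24] ##... => .  t=2,i=1
  [23] #.### => #  t=0,i=6
  [22] #.##. => .  t=5,i=7
  [21] #.#.# => .  t=1,i=6
  [20] #.#.. => #  t=0,i=10
  [19] #..## => .  t=1,i=1
  [18] #..#. => .  t=2,i=6
  [17] #...# => .  t=0,i=1
  [16] #.... => .  t=3,i=0
  [15] .#### => .  t=7,i=5
  [14] .###. => .  t=0,i=7
  [13] .##.# => #  t=0,i=4
  [12] .##.. => .  t=4,i=9
  [11] .#.## => .  t=2,i=8
  [10] .#.#. => #  t=1,i=7
  [9] .#..# => #  t=1,i=0
  [8] .#... => .  t=0,i=0
  [7] ..### => .  t=1,i=2
  [6] ..##. => #  t=0,i=3
  [5] ..#.# => .  t=2,i=7
  [4] ..#.. => #  t=2,i=4
  [3] ...## => #  t=0,i=2
  [2] ...#. => #  t=2,i=3
  [1] ....# => .  t=3,i=1
  [0] ..... => #  t=4,i=5
  bits 01100000100100000010011001011101 = 1620059741

1620059741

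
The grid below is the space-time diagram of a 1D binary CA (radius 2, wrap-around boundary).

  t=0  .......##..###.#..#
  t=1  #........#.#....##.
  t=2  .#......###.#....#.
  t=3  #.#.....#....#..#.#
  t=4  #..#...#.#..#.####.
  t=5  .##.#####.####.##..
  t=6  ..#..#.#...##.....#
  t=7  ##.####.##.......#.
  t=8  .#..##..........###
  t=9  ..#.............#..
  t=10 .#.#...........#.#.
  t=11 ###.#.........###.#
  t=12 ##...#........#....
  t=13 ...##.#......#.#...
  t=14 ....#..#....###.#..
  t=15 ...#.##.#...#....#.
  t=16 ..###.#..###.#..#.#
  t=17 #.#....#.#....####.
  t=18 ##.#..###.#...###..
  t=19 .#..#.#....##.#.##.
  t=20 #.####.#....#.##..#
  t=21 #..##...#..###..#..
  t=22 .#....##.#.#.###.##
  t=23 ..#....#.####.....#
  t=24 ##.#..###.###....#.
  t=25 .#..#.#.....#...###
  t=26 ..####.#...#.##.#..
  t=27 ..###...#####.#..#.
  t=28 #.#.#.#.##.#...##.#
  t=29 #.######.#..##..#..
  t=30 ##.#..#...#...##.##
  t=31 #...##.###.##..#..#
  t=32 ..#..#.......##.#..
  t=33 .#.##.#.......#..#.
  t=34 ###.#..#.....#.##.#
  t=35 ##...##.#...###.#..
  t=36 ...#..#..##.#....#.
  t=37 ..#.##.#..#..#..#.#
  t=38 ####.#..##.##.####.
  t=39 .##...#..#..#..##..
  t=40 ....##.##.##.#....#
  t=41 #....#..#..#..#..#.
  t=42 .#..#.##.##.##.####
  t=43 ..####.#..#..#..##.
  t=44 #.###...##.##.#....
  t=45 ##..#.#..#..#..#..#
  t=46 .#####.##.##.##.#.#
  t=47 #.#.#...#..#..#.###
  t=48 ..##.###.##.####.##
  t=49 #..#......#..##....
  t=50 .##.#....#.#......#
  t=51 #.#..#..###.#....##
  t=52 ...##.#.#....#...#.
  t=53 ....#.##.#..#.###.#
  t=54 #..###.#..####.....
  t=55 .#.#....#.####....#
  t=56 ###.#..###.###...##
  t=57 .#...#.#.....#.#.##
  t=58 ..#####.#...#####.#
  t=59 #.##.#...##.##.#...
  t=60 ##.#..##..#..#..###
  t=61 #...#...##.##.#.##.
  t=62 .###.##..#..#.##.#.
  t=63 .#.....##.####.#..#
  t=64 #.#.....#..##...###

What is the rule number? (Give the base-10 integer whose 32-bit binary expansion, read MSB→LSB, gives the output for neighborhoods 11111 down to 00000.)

1378267044

  ##### -> .   bit 31 = 0  t=5,i=6
  ####. -> #   bit 30 = 1  t=4,i=16
  ###.# -> .   bit 29 = 0  t=0,i=13
  ###.. -> #   bit 28 = 1  t=18,i=16
  ##.## -> .   bit 27 = 0  t=5,i=3
  ##.#. -> .   bit 26 = 0  t=0,i=14
  ##..# -> #   bit 25 = 1  t=0,i=9
  ##... -> .   bit 24 = 0  t=5,i=17
  #.### -> .   bit 23 = 0  t=4,i=14
  #.##. -> .   bit 22 = 0  t=3,i=18
  #.#.# -> #   bit 21 = 1  t=17,i=0
  #.#.. -> .   bit 20 = 0  t=0,i=15
  #..## -> .   bit 19 = 0  t=0,i=10
  #..#. -> #   bit 18 = 1  t=0,i=17
  #...# -> #   bit 17 = 1  t=4,i=5
  #.... -> .   bit 16 = 0  t=0,i=1
  .#### -> #   bit 15 = 1  t=4,i=15
  .###. -> .   bit 14 = 0  t=0,i=12
  .##.# -> #   bit 13 = 1  t=1,i=17
  .##.. -> .   bit 12 = 0  t=0,i=8
  .#.## -> #   bit 11 = 1  t=3,i=17
  .#.#. -> #   bit 10 = 1  t=1,i=10
  .#..# -> #   bit 9 = 1  t=0,i=16
  .#... -> #   bit 8 = 1  t=0,i=0
  ..### -> #   bit 7 = 1  t=0,i=11
  ..##. -> .   bit 6 = 0  t=0,i=7
  ..#.# -> #   bit 5 = 1  t=1,i=9
  ..#.. -> .   bit 4 = 0  t=0,i=18
  ...## -> .   bit 3 = 0  t=0,i=6
  ...#. -> #   bit 2 = 1  t=1,i=8
  ....# -> .   bit 1 = 0  t=0,i=5
  ..... -> .   bit 0 = 0  t=0,i=2
  bits 01010010001001101010111110100100 = 1378267044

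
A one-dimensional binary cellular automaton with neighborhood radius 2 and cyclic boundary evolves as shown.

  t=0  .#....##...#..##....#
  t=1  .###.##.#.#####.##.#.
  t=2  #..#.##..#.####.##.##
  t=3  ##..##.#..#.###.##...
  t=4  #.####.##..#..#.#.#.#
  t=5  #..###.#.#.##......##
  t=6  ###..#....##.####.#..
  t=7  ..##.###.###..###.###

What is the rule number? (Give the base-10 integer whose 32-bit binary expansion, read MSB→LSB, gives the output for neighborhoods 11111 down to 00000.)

4082740061

  #####|#  b31=1 t=1,i=12
  ####.|#  b30=1 t=1,i=13
  ###.#|#  b29=1 t=1,i=3
  ###..|#  b28=1 t=2,i=0
  ##.##|.  b27=0 t=1,i=4
  ##.#.|.  b26=0 t=1,i=7
  ##..#|#  b25=1 t=2,i=1
  ##...|#  b24=1 t=0,i=8
  #.###|.  b23=0 t=1,i=10
  #.##.|#  b22=1 t=1,i=5
  #.#.#|.  b21=0 t=1,i=8
  #.#..|#  b20=1 t=0,i=1
  #..##|#  b19=1 t=0,i=13
  #..#.|.  b18=0 t=2,i=2
  #...#|.  b17=0 t=0,i=9
  #....|#  b16=1 t=0,i=3
  .####|#  b15=1 t=1,i=11
  .###.|.  b14=0 t=1,i=2
  .##.#|#  b13=1 t=1,i=6
  .##..|.  b12=0 t=0,i=7
  .#.##|#  b11=1 t=1,i=9
  .#.#.|.  b10=0 t=0,i=0
  .#..#|#  b9=1 t=0,i=12
  .#...|#  b8=1 t=0,i=2
  ..###|.  b7=0 t=1,i=1
  ..##.|#  b6=1 t=0,i=6
  ..#.#|.  b5=0 t=0,i=20
  ..#..|#  b4=1 t=0,i=11
  ...##|#  b3=1 t=0,i=5
  ...#.|#  b2=1 t=0,i=10
  ....#|.  b1=0 t=0,i=4
  .....|#  b0=1 t=5,i=15
  bits 11110011010110011010101101011101 = 4082740061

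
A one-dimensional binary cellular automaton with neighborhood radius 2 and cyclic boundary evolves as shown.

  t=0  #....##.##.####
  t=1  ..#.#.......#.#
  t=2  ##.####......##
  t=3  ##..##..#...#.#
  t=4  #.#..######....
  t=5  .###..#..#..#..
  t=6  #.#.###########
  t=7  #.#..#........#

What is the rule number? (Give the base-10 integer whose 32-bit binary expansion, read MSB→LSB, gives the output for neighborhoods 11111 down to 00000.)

1647826712

  nb #####: next=.  (t=0,i=13, bit31=0)
  nb ####.: next=#  (t=0,i=14, bit30=1)
  nb ###.#: next=#  (t=2,i=1, bit29=1)
  nb ###..: next=.  (t=0,i=0, bit28=0)
  nb ##.##: next=.  (t=0,i=7, bit27=0)
  nb ##.#.: next=.  (t=6,i=1, bit26=0)
  nb ##..#: next=#  (t=3,i=2, bit25=1)
  nb ##...: next=.  (t=0,i=1, bit24=0)
  nb #.###: next=.  (t=0,i=11, bit23=0)
  nb #.##.: next=.  (t=0,i=8, bit22=0)
  nb #.#.#: next=#  (t=6,i=2, bit21=1)
  nb #.#..: next=#  (t=1,i=4, bit20=1)
  nb #..##: next=.  (t=3,i=3, bit19=0)
  nb #..#.: next=#  (t=1,i=1, bit18=1)
  nb #...#: next=#  (t=3,i=10, bit17=1)
  nb #....: next=#  (t=0,i=2, bit16=1)
  nb .####: next=#  (t=0,i=12, bit15=1)
  nb .###.: next=#  (t=3,i=0, bit14=1)
  nb .##.#: next=.  (t=0,i=6, bit13=0)
  nb .##..: next=#  (t=3,i=5, bit12=1)
  nb .#.##: next=.  (t=3,i=13, bit11=0)
  nb .#.#.: next=#  (t=1,i=3, bit10=1)
  nb .#..#: next=#  (t=1,i=0, bit9=1)
  nb .#...: next=#  (t=1,i=5, bit8=1)
  nb ..###: next=.  (t=2,i=13, bit7=0)
  nb ..##.: next=.  (t=0,i=5, bit6=0)
  nb ..#.#: next=.  (t=1,i=2, bit5=0)
  nb ..#..: next=#  (t=3,i=8, bit4=1)
  nb ...##: next=#  (t=0,i=4, bit3=1)
  nb ...#.: next=.  (t=1,i=11, bit2=0)
  nb ....#: next=.  (t=0,i=3, bit1=0)
  nb .....: next=.  (t=1,i=7, bit0=0)
  bits 01100010001101111101011100011000 = 1647826712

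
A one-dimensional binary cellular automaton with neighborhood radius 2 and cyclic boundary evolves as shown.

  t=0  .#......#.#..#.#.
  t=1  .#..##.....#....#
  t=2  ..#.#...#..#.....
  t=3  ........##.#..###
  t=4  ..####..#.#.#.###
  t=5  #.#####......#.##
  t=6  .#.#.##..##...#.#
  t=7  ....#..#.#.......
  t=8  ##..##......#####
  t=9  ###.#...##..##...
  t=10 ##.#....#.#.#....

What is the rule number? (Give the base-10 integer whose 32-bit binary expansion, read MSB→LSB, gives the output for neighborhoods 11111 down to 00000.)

  #####|.  b31=0 t=5,i=4
  ####.|#  b30=1 t=4,i=4
  ###.#|.  b29=0 t=5,i=0
  ###..|#  b28=1 t=3,i=16
  ##.##|#  b27=1 t=5,i=1
  ##.#.|#  b26=1 t=3,i=10
  ##..#|#  b25=1 t=4,i=0
  ##...|.  b24=0 t=1,i=6
  #.###|.  b23=0 t=4,i=14
  #.##.|.  b22=0 t=6,i=5
  #.#.#|.  b21=0 t=4,i=10
  #.#..|.  b20=0 t=0,i=10
  #..##|.  b19=0 t=1,i=3
  #..#.|.  b18=0 t=0,i=0
  #...#|.  b17=0 t=2,i=6
  #....|.  b16=0 t=0,i=3
  .####|#  b15=1 t=4,i=3
  .###.|#  b14=1 t=3,i=15
  .##.#|.  b13=0 t=3,i=9
  .##..|.  b12=0 t=1,i=5
  .#.##|#  b11=1 t=4,i=13
  .#.#.|.  b10=0 t=0,i=9
  .#..#|#  b9=1 t=0,i=11
  .#...|.  b8=0 t=0,i=2
  ..###|#  b7=1 t=3,i=14
  ..##.|#  b6=1 t=1,i=4
  ..#.#|.  b5=0 t=0,i=8
  ..#..|#  b4=1 t=0,i=1
  ...##|.  b3=0 t=3,i=7
  ...#.|.  b2=0 t=0,i=7
  ....#|.  b1=0 t=0,i=6
  .....|#  b0=1 t=0,i=4
  bits 01011110000000001100101011010001 = 1577110225

1577110225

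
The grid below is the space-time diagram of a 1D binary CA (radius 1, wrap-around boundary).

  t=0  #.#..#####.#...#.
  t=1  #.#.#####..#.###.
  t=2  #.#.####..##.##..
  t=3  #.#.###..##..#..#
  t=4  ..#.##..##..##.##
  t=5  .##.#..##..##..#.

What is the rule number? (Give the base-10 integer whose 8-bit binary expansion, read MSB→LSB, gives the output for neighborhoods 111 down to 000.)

  ### -> #   bit 7 = 1  t=0,i=6
  ##. -> .   bit 6 = 0  t=0,i=9
  #.# -> .   bit 5 = 0  t=0,i=1
  #.. -> .   bit 4 = 0  t=0,i=3
  .## -> #   bit 3 = 1  t=0,i=5
  .#. -> #   bit 2 = 1  t=0,i=0
  ..# -> #   bit 1 = 1  t=0,i=4
  ... -> #   bit 0 = 1  t=0,i=13
  bits 10001111 = 143

143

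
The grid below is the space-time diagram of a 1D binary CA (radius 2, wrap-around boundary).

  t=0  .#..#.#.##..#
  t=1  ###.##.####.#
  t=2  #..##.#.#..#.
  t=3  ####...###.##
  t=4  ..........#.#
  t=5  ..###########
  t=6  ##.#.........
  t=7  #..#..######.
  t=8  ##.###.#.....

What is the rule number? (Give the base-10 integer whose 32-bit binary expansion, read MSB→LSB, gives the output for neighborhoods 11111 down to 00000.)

173579895

  #####|.  b31=0 t=3,i=0
  ####.|.  b30=0 t=1,i=1
  ###.#|.  b29=0 t=1,i=2
  ###..|.  b28=0 t=3,i=3
  ##.##|#  b27=1 t=1,i=3
  ##.#.|.  b26=0 t=2,i=5
  ##..#|#  b25=1 t=0,i=10
  ##...|.  b24=0 t=3,i=4
  #.###|.  b23=0 t=1,i=7
  #.##.|#  b22=1 t=0,i=8
  #.#.#|.  b21=0 t=0,i=6
  #.#..|#  b20=1 t=0,i=1
  #..##|#  b19=1 t=2,i=2
  #..#.|.  b18=0 t=0,i=3
  #...#|.  b17=0 t=3,i=5
  #....|.  b16=0 t=4,i=1
  .####|#  b15=1 t=1,i=0
  .###.|.  b14=0 t=3,i=8
  .##.#|.  b13=0 t=1,i=5
  .##..|#  b12=1 t=0,i=9
  .#.##|#  b11=1 t=0,i=7
  .#.#.|#  b10=1 t=0,i=0
  .#..#|#  b9=1 t=0,i=2
  .#...|.  b8=0 t=4,i=0
  ..###|.  b7=0 t=3,i=7
  ..##.|#  b6=1 t=2,i=3
  ..#.#|#  b5=1 t=0,i=4
  ..#..|#  b4=1 t=7,i=3
  ...##|.  b3=0 t=3,i=6
  ...#.|#  b2=1 t=4,i=9
  ....#|#  b1=1 t=4,i=8
  .....|#  b0=1 t=4,i=2
  bits 00001010010110001001111001110111 = 173579895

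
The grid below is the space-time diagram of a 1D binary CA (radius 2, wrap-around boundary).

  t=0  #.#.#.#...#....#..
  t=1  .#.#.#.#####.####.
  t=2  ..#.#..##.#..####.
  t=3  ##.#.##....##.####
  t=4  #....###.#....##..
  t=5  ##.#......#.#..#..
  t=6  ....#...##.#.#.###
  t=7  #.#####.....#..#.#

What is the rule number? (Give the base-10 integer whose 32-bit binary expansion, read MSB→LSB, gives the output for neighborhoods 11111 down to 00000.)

  [31] ##### => .  t=1,i=9
  [30] ####. => #  t=1,i=10
  [29] ###.# => .  t=1,i=11
  [28] ###.. => #  t=1,i=16
  [27] ##.## => .  t=1,i=12
  [26] ##.#. => .  t=2,i=9
  [25] ##..# => .  t=1,i=17
  [24] ##... => #  t=2,i=17
  [23] #.### => #  t=1,i=7
  [22] #.##. => #  t=3,i=5
  [21] #.#.# => .  t=0,i=2
  [20] #.#.. => .  t=0,i=6
  [19] #..## => #  t=2,i=6
  [18] #..#. => .  t=0,i=17
  [17] #...# => #  t=0,i=8
  [16] #.... => .  t=0,i=12
  [15] .#### => #  t=1,i=8
  [14] .###. => .  t=4,i=6
  [13] .##.# => .  t=2,i=8
  [12] .##.. => #  t=3,i=6
  [11] .#.## => .  t=1,i=6
  [10] .#.#. => #  t=0,i=1
  [9] .#..# => #  t=0,i=16
  [8] .#... => #  t=0,i=7
  [7] ..### => .  t=2,i=13
  [6] ..##. => .  t=2,i=7
  [5] ..#.# => .  t=0,i=0
  [4] ..#.. => #  t=0,i=10
  [3] ...## => .  t=3,i=10
  [2] ...#. => #  t=0,i=9
  [1] ....# => #  t=0,i=13
  [0] ..... => .  t=5,i=6
  bits 01010001110010101001011100010110 = 1372231446

1372231446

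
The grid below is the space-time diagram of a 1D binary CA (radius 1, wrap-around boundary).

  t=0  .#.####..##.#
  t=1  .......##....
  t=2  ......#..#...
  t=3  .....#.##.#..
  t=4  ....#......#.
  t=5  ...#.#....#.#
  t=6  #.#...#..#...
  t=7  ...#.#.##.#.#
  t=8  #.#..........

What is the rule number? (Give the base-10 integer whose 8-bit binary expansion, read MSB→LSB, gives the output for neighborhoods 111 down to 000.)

18

  ### -> .   bit 7 = 0  t=0,i=4
  ##. -> .   bit 6 = 0  t=0,i=6
  #.# -> .   bit 5 = 0  t=0,i=0
  #.. -> #   bit 4 = 1  t=0,i=7
  .## -> .   bit 3 = 0  t=0,i=3
  .#. -> .   bit 2 = 0  t=0,i=1
  ..# -> #   bit 1 = 1  t=0,i=8
  ... -> .   bit 0 = 0  t=1,i=0
  bits 00010010 = 18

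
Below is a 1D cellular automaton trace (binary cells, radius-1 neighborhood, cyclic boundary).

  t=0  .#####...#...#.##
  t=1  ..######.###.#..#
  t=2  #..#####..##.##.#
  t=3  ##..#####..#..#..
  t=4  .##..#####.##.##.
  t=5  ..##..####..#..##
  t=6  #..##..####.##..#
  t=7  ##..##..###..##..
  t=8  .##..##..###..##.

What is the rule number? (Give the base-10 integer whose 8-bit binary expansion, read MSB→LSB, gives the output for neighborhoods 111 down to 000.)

213

  ###|#  b7=1 t=0,i=2
  ##.|#  b6=1 t=0,i=5
  #.#|.  b5=0 t=0,i=0
  #..|#  b4=1 t=0,i=6
  .##|.  b3=0 t=0,i=1
  .#.|#  b2=1 t=0,i=9
  ..#|.  b1=0 t=0,i=8
  ...|#  b0=1 t=0,i=7
  bits 11010101 = 213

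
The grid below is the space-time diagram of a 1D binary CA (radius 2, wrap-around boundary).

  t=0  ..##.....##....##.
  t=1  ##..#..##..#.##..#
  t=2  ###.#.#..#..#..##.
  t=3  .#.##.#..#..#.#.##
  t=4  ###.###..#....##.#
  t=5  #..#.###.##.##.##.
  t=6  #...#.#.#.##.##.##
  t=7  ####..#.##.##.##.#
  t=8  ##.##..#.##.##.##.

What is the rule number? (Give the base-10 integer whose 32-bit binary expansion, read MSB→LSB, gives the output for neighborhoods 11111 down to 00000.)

2671438110

  #####|#  b31=1 t=7,i=1
  ####.|.  b30=0 t=4,i=1
  ###.#|.  b29=0 t=2,i=2
  ###..|#  b28=1 t=1,i=1
  ##.##|#  b27=1 t=2,i=17
  ##.#.|#  b26=1 t=2,i=3
  ##..#|#  b25=1 t=1,i=2
  ##...|#  b24=1 t=0,i=4
  #.###|.  b23=0 t=2,i=0
  #.##.|.  b22=0 t=1,i=13
  #.#.#|#  b21=1 t=2,i=4
  #.#..|#  b20=1 t=2,i=6
  #..##|#  b19=1 t=1,i=6
  #..#.|.  b18=0 t=1,i=3
  #...#|#  b17=1 t=0,i=0
  #....|.  b16=0 t=0,i=5
  .####|#  b15=1 t=4,i=0
  .###.|#  b14=1 t=1,i=0
  .##.#|#  b13=1 t=2,i=16
  .##..|.  b12=0 t=0,i=3
  .#.##|#  b11=1 t=1,i=12
  .#.#.|.  b10=0 t=2,i=5
  .#..#|.  b9=0 t=1,i=5
  .#...|#  b8=1 t=4,i=10
  ..###|.  b7=0 t=1,i=17
  ..##.|.  b6=0 t=0,i=2
  ..#.#|.  b5=0 t=1,i=11
  ..#..|#  b4=1 t=1,i=4
  ...##|#  b3=1 t=0,i=1
  ...#.|#  b2=1 t=6,i=3
  ....#|#  b1=1 t=0,i=7
  .....|.  b0=0 t=0,i=6
  bits 10011111001110101110100100011110 = 2671438110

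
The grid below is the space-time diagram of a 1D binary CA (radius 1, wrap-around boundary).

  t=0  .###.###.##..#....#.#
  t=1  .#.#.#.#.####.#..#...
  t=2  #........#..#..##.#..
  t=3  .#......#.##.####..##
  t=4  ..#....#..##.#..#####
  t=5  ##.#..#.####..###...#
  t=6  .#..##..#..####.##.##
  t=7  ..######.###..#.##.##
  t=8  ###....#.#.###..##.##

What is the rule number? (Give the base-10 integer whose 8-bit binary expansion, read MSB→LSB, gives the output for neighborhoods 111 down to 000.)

90

  [7] ### => .  t=0,i=2
  [6] ##. => #  t=0,i=3
  [5] #.# => .  t=0,i=0
  [4] #.. => #  t=0,i=11
  [3] .## => #  t=0,i=1
  [2] .#. => .  t=0,i=13
  [1] ..# => #  t=0,i=12
  [0] ... => .  t=0,i=15
  bits 01011010 = 90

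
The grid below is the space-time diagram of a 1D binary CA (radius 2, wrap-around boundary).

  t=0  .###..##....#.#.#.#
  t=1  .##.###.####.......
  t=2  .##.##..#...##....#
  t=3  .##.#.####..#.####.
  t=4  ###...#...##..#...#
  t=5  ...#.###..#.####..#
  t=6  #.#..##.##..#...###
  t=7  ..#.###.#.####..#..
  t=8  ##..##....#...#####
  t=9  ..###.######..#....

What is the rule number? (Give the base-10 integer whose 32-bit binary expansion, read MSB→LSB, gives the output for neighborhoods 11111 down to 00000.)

  [31] ##### => .  t=8,i=16
  [30] ####. => .  t=1,i=10
  [29] ###.# => .  t=1,i=6
  [28] ###.. => .  t=0,i=3
  [27] ##.## => .  t=1,i=3
  [26] ##.#. => .  t=3,i=3
  [25] ##..# => #  t=0,i=4
  [24] ##... => #  t=0,i=8
  [23] #.### => #  t=0,i=1
  [22] #.##. => #  t=2,i=1
  [21] #.#.# => .  t=0,i=14
  [20] #.#.. => #  t=6,i=2
  [19] #..## => #  t=0,i=5
  [18] #..#. => #  t=2,i=7
  [17] #...# => .  t=2,i=10
  [16] #.... => #  t=0,i=9
  [15] .#### => .  t=1,i=9
  [14] .###. => #  t=0,i=2
  [13] .##.# => #  t=1,i=2
  [12] .##.. => .  t=0,i=7
  [11] .#.## => .  t=0,i=0
  [10] .#.#. => .  t=0,i=13
  [9] .#..# => .  t=6,i=3
  [8] .#... => #  t=2,i=9
  [7] ..### => #  t=4,i=18
  [6] ..##. => #  t=0,i=6
  [5] ..#.# => .  t=0,i=12
  [4] ..#.. => #  t=2,i=8
  [3] ...## => .  t=1,i=0
  [2] ...#. => #  t=0,i=11
  [1] ....# => #  t=0,i=10
  [0] ..... => .  t=1,i=14
  bits 00000011110111010110000111010110 = 64840150

64840150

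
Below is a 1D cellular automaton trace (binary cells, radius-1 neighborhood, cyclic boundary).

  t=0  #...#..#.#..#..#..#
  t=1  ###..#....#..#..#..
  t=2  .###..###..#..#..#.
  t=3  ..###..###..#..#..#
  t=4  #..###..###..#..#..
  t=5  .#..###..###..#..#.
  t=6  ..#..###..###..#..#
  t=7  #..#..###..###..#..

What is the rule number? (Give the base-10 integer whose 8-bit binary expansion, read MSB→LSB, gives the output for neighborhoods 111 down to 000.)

209

  nb ###: next=#  (t=1,i=1, bit7=1)
  nb ##.: next=#  (t=0,i=0, bit6=1)
  nb #.#: next=.  (t=0,i=8, bit5=0)
  nb #..: next=#  (t=0,i=1, bit4=1)
  nb .##: next=.  (t=0,i=18, bit3=0)
  nb .#.: next=.  (t=0,i=4, bit2=0)
  nb ..#: next=.  (t=0,i=3, bit1=0)
  nb ...: next=#  (t=0,i=2, bit0=1)
  bits 11010001 = 209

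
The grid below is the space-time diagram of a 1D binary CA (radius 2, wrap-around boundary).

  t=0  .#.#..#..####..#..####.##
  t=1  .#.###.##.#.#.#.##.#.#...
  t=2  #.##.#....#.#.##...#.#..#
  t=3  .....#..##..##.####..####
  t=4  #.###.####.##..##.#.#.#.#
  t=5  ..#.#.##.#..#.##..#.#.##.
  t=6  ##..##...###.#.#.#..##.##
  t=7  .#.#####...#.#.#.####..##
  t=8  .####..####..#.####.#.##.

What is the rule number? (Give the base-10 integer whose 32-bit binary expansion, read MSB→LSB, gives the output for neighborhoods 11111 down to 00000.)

  ##### -> .   bit 31 = 0  t=7,i=5
  ####. -> .   bit 30 = 0  t=0,i=11
  ###.# -> #   bit 29 = 1  t=0,i=21
  ###.. -> #   bit 28 = 1  t=0,i=12
  ##.## -> .   bit 27 = 0  t=0,i=22
  ##.#. -> .   bit 26 = 0  t=0,i=0
  ##..# -> .   bit 25 = 0  t=0,i=13
  ##... -> #   bit 24 = 1  t=2,i=16
  #.### -> #   bit 23 = 1  t=1,i=3
  #.##. -> .   bit 22 = 0  t=0,i=23
  #.#.# -> #   bit 21 = 1  t=0,i=1
  #.#.. -> #   bit 20 = 1  t=0,i=3
  #..## -> #   bit 19 = 1  t=0,i=8
  #..#. -> #   bit 18 = 1  t=0,i=5
  #...# -> #   bit 17 = 1  t=2,i=17
  #.... -> .   bit 16 = 0  t=1,i=23
  .#### -> #   bit 15 = 1  t=0,i=10
  .###. -> .   bit 14 = 0  t=1,i=4
  .##.# -> .   bit 13 = 0  t=0,i=24
  .##.. -> #   bit 12 = 1  t=2,i=15
  .#.## -> #   bit 11 = 1  t=1,i=2
  .#.#. -> .   bit 10 = 0  t=0,i=2
  .#..# -> #   bit 9 = 1  t=0,i=4
  .#... -> .   bit 8 = 0  t=1,i=22
  ..### -> .   bit 7 = 0  t=0,i=9
  ..##. -> #   bit 6 = 1  t=2,i=24
  ..#.# -> .   bit 5 = 0  t=1,i=1
  ..#.. -> .   bit 4 = 0  t=0,i=6
  ...## -> .   bit 3 = 0  t=6,i=8
  ...#. -> #   bit 2 = 1  t=1,i=0
  ....# -> #   bit 1 = 1  t=1,i=24
  ..... -> #   bit 0 = 1  t=3,i=2
  bits 00110001101111101001101001000111 = 834574919

834574919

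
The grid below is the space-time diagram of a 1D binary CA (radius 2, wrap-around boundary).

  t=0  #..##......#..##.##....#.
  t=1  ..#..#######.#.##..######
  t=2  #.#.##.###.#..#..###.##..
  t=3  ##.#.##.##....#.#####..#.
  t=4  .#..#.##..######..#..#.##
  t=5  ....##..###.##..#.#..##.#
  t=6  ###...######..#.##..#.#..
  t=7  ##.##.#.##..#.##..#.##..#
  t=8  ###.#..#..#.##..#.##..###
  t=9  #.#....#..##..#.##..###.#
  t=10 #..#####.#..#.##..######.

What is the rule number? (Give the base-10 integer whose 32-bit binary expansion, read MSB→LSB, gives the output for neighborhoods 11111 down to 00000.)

  #####|#  b31=1 t=1,i=7
  ####.|.  b30=0 t=1,i=10
  ###.#|#  b29=1 t=1,i=11
  ###..|.  b28=0 t=1,i=24
  ##.##|#  b27=1 t=0,i=16
  ##.#.|.  b26=0 t=1,i=12
  ##..#|#  b25=1 t=1,i=0
  ##...|#  b24=1 t=0,i=5
  #.###|.  b23=0 t=2,i=7
  #.##.|.  b22=0 t=0,i=17
  #.#.#|.  b21=0 t=1,i=13
  #.#..|.  b20=0 t=0,i=0
  #..##|#  b19=1 t=0,i=2
  #..#.|.  b18=0 t=1,i=1
  #...#|#  b17=1 t=6,i=4
  #....|#  b16=1 t=0,i=6
  .####|.  b15=0 t=1,i=6
  .###.|#  b14=1 t=2,i=8
  .##.#|#  b13=1 t=0,i=15
  .##..|.  b12=0 t=0,i=4
  .#.##|#  b11=1 t=1,i=14
  .#.#.|#  b10=1 t=0,i=24
  .#..#|.  b9=0 t=0,i=1
  .#...|#  b8=1 t=5,i=0
  ..###|#  b7=1 t=1,i=5
  ..##.|.  b6=0 t=0,i=3
  ..#.#|#  b5=1 t=0,i=23
  ..#..|#  b4=1 t=0,i=11
  ...##|.  b3=0 t=5,i=3
  ...#.|#  b2=1 t=0,i=10
  ....#|#  b1=1 t=0,i=9
  .....|#  b0=1 t=0,i=7
  bits 10101011000010110110110110110111 = 2869652919

2869652919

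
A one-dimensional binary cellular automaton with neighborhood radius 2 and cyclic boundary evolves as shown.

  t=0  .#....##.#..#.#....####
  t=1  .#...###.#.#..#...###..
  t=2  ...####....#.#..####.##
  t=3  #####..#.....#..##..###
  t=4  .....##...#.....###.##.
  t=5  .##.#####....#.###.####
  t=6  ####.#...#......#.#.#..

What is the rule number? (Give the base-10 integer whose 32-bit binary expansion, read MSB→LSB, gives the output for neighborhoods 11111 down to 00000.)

  [31] ##### => .  t=3,i=0
  [30] ####. => .  t=0,i=21
  [29] ###.# => .  t=0,i=22
  [28] ###.. => .  t=1,i=20
  [27] ##.## => #  t=2,i=20
  [26] ##.#. => .  t=0,i=0
  [25] ##..# => #  t=3,i=5
  [24] ##... => #  t=1,i=21
  [23] #.### => .  t=5,i=4
  [22] #.##. => #  t=2,i=21
  [21] #.#.# => .  t=1,i=9
  [20] #.#.. => #  t=0,i=1
  [19] #..## => .  t=2,i=15
  [18] #..#. => #  t=0,i=11
  [17] #...# => #  t=1,i=3
  [16] #.... => .  t=0,i=3
  [15] .#### => #  t=0,i=20
  [14] .###. => #  t=1,i=6
  [13] .##.# => #  t=0,i=7
  [12] .##.. => #  t=2,i=22
  [11] .#.## => .  t=5,i=14
  [10] .#.#. => .  t=0,i=13
  [9] .#..# => .  t=0,i=10
  [8] .#... => .  t=0,i=2
  [7] ..### => #  t=0,i=19
  [6] ..##. => #  t=0,i=6
  [5] ..#.# => .  t=0,i=12
  [4] ..#.. => .  t=1,i=1
  [3] ...## => #  t=0,i=5
  [2] ...#. => .  t=1,i=0
  [1] ....# => .  t=0,i=4
  [0] ..... => #  t=3,i=10
  bits 00001011010101101111000011001001 = 190247113

190247113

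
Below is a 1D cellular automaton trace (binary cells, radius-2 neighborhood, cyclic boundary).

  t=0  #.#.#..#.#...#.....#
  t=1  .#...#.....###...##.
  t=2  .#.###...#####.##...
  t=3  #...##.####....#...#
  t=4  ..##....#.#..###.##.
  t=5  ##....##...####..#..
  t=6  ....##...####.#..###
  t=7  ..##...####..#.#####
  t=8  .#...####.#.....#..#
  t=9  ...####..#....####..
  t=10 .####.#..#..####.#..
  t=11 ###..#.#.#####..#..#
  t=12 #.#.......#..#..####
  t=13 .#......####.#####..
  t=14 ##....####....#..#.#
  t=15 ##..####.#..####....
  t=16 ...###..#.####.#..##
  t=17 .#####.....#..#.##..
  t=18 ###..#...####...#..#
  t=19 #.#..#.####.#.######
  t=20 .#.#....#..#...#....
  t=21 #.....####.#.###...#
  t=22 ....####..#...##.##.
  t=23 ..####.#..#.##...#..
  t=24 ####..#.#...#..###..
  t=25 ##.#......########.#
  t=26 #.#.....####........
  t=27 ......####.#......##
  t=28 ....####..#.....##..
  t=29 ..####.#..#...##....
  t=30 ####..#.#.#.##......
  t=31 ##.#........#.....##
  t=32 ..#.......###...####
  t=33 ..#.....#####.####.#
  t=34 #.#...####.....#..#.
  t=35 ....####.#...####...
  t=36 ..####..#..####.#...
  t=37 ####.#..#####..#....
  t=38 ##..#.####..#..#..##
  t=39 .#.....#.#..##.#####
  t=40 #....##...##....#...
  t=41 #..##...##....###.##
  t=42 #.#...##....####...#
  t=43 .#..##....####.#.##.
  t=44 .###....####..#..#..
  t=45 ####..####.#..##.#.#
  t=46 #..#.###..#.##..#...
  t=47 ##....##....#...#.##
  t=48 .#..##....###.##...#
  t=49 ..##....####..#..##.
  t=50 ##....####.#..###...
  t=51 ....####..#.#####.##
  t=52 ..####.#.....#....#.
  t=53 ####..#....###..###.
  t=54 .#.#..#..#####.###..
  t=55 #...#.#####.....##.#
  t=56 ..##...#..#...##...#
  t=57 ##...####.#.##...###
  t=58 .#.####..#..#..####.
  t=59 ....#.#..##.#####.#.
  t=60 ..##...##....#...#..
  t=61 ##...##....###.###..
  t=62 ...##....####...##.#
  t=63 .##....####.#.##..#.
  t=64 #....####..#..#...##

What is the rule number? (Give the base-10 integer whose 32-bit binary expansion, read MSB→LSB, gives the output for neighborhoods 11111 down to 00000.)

340443806

  ##### -> .   bit 31 = 0  t=2,i=11
  ####. -> .   bit 30 = 0  t=2,i=12
  ###.# -> .   bit 29 = 0  t=2,i=13
  ###.. -> #   bit 28 = 1  t=1,i=13
  ##.## -> .   bit 27 = 0  t=2,i=14
  ##.#. -> #   bit 26 = 1  t=0,i=1
  ##..# -> .   bit 25 = 0  t=1,i=19
  ##... -> .   bit 24 = 0  t=1,i=14
  #.### -> .   bit 23 = 0  t=2,i=3
  #.##. -> #   bit 22 = 1  t=2,i=15
  #.#.# -> .   bit 21 = 0  t=0,i=2
  #.#.. -> .   bit 20 = 0  t=0,i=4
  #..## -> #   bit 19 = 1  t=4,i=12
  #..#. -> .   bit 18 = 0  t=0,i=6
  #...# -> #   bit 17 = 1  t=0,i=11
  #.... -> .   bit 16 = 0  t=0,i=15
  .#### -> #   bit 15 = 1  t=2,i=10
  .###. -> #   bit 14 = 1  t=1,i=12
  .##.# -> .   bit 13 = 0  t=0,i=0
  .##.. -> .   bit 12 = 0  t=1,i=18
  .#.## -> .   bit 11 = 0  t=2,i=2
  .#.#. -> .   bit 10 = 0  t=0,i=3
  .#..# -> #   bit 9 = 1  t=0,i=5
  .#... -> .   bit 8 = 0  t=0,i=10
  ..### -> #   bit 7 = 1  t=1,i=11
  ..##. -> .   bit 6 = 0  t=0,i=19
  ..#.# -> .   bit 5 = 0  t=0,i=7
  ..#.. -> #   bit 4 = 1  t=0,i=13
  ...## -> #   bit 3 = 1  t=0,i=18
  ...#. -> #   bit 2 = 1  t=0,i=12
  ....# -> #   bit 1 = 1  t=0,i=17
  ..... -> .   bit 0 = 0  t=0,i=16
  bits 00010100010010101100001010011110 = 340443806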